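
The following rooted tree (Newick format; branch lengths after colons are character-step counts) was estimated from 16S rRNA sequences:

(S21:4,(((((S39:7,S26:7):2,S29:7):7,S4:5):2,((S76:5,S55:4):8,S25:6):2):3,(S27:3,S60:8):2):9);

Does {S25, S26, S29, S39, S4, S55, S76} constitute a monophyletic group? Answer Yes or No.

Yes

The most recent common ancestor of these taxa subtends ((((S39,S26),S29),S4),((S76,S55),S25)).
That clade has exactly 7 tips — every listed taxon and nothing else — so the group is monophyletic.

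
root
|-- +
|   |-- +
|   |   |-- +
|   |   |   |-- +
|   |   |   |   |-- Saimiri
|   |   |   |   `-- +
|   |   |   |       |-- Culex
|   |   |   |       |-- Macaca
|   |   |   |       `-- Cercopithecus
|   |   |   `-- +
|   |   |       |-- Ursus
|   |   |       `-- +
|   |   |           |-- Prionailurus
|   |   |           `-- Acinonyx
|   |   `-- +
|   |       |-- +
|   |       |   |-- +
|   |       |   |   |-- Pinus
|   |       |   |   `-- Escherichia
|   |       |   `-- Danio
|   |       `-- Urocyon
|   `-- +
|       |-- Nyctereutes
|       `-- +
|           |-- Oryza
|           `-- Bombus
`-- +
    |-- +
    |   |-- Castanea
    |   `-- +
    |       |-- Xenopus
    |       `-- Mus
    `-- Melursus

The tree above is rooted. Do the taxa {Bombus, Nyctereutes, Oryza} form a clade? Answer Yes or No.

Yes

The most recent common ancestor of these taxa subtends (Nyctereutes,(Oryza,Bombus)).
That clade has exactly 3 tips — every listed taxon and nothing else — so the group is monophyletic.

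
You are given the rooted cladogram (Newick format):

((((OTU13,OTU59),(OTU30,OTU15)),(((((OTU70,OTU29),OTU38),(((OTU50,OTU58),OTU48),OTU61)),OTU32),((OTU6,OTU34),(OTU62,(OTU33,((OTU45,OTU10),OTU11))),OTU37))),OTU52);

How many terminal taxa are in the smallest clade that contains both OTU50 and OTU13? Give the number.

The MRCA of OTU50 and OTU13 is the node subtending (((OTU13,OTU59),(OTU30,OTU15)),(((((OTU70,OTU29),OTU38),(((OTU50,OTU58),OTU48),OTU61)),OTU32),((OTU6,OTU34),(OTU62,(OTU33,((OTU45,OTU10),OTU11))),OTU37))).
That clade contains 20 terminal taxa: OTU10, OTU11, OTU13, OTU15, OTU29, OTU30, OTU32, OTU33, OTU34, OTU37, OTU38, OTU45, OTU48, OTU50, OTU58, OTU59, OTU6, OTU61, OTU62, OTU70.

20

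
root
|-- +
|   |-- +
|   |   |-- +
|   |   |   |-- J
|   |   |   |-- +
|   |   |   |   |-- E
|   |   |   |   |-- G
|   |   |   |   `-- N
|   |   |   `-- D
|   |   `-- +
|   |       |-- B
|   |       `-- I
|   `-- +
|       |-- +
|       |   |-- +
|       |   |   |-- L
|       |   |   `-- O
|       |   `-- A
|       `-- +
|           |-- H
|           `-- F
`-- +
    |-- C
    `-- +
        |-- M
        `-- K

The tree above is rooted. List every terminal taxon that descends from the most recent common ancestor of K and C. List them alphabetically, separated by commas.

C, K, M

Tracing K: it sits inside (M,K).
Tracing C: it sits inside (C,(M,K)).
The smallest clade enclosing both is (C,(M,K)); the answer is its 3 terminal taxa in alphabetical order.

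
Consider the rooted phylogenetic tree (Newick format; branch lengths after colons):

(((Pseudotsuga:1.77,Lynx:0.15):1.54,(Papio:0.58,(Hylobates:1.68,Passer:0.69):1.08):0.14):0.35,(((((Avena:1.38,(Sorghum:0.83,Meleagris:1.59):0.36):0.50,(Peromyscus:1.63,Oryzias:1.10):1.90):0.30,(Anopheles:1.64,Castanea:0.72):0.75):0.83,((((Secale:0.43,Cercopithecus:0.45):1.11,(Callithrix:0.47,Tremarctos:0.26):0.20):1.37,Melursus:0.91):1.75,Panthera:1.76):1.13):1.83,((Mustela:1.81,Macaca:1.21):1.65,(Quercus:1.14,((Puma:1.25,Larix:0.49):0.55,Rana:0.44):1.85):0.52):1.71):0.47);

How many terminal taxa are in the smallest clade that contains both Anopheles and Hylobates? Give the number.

24

The MRCA of Anopheles and Hylobates is the root, so the clade is the entire tree.
That clade contains 24 terminal taxa: Anopheles, Avena, Callithrix, Castanea, Cercopithecus, Hylobates, Larix, Lynx, Macaca, Meleagris, Melursus, Mustela, Oryzias, Panthera, Papio, Passer, Peromyscus, Pseudotsuga, Puma, Quercus, Rana, Secale, Sorghum, Tremarctos.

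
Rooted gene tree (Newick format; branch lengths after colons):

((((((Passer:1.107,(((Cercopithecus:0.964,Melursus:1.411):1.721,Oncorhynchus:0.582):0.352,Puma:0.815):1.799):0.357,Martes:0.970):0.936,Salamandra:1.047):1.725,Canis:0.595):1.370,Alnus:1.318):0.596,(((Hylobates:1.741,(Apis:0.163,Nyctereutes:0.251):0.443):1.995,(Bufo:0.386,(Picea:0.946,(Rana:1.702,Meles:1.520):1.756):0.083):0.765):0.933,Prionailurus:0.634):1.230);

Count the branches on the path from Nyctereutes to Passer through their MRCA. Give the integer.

The MRCA of Nyctereutes and Passer is the root of the tree.
From Nyctereutes up to that node: 5 branches. From Passer up to the same node: 6 branches. Total: 5 + 6 = 11.

11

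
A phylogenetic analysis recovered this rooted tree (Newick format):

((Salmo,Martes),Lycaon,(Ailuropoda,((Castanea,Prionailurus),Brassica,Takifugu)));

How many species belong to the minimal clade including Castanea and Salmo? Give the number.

8

The MRCA of Castanea and Salmo is the root, so the clade is the entire tree.
That clade contains 8 terminal taxa: Ailuropoda, Brassica, Castanea, Lycaon, Martes, Prionailurus, Salmo, Takifugu.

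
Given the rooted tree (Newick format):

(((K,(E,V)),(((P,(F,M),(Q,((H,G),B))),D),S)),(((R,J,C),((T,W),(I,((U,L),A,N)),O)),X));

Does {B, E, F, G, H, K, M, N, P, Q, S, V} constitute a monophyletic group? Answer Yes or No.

No

The MRCA of the listed taxa is the root, so the smallest clade containing them is the whole tree.
That clade also contains A, C, D, I, J, L, O, R, T, U, W, X, which are not in the proposed group, so the group is not monophyletic.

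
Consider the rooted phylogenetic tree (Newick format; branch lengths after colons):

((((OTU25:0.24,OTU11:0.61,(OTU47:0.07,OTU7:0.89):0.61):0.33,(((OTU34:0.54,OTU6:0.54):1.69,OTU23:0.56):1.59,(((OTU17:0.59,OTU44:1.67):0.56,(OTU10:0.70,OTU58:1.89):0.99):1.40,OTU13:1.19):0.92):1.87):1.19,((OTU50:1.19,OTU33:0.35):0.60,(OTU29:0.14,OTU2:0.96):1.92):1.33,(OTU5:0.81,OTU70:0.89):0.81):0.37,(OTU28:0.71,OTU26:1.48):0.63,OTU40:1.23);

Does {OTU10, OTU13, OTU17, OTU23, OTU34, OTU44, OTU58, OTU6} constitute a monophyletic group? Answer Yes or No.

The most recent common ancestor of these taxa subtends (((OTU34,OTU6),OTU23),(((OTU17,OTU44),(OTU10,OTU58)),OTU13)).
That clade has exactly 8 tips — every listed taxon and nothing else — so the group is monophyletic.

Yes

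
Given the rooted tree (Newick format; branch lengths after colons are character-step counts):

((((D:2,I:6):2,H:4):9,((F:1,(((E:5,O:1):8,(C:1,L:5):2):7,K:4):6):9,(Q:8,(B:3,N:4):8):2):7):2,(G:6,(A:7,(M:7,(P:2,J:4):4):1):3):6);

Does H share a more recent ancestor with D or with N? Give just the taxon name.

D

The MRCA of H and D subtends ((D,I),H) (3 taxa).
The MRCA of H and N subtends (((D,I),H),((F,(((E,O),(C,L)),K)),(Q,(B,N)))) (12 taxa).
The first is nested inside the second, so H shares a more recent common ancestor with D.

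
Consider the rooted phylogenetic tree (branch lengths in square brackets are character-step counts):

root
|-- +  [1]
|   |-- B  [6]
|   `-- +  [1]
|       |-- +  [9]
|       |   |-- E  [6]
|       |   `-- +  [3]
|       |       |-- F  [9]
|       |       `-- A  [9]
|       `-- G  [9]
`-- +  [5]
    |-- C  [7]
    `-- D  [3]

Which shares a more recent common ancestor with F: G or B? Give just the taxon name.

G

The MRCA of F and G subtends ((E,(F,A)),G) (4 taxa).
The MRCA of F and B subtends (B,((E,(F,A)),G)) (5 taxa).
The first is nested inside the second, so F shares a more recent common ancestor with G.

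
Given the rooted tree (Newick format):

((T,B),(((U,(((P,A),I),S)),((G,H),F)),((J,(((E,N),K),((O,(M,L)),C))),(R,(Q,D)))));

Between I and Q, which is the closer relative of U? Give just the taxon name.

The MRCA of U and I subtends (U,(((P,A),I),S)) (5 taxa).
The MRCA of U and Q subtends (((U,(((P,A),I),S)),((G,H),F)),((J,(((E,N),K),((O,(M,L)),C))),(R,(Q,D)))) (19 taxa).
The first is nested inside the second, so U shares a more recent common ancestor with I.

I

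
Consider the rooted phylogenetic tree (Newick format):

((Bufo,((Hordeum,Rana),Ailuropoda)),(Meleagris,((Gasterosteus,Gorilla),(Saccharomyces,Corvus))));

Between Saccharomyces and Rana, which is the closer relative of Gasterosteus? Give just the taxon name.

Saccharomyces

The MRCA of Gasterosteus and Saccharomyces subtends ((Gasterosteus,Gorilla),(Saccharomyces,Corvus)) (4 taxa).
The MRCA of Gasterosteus and Rana is the root, subtending the entire tree (9 taxa).
The first is nested inside the second, so Gasterosteus shares a more recent common ancestor with Saccharomyces.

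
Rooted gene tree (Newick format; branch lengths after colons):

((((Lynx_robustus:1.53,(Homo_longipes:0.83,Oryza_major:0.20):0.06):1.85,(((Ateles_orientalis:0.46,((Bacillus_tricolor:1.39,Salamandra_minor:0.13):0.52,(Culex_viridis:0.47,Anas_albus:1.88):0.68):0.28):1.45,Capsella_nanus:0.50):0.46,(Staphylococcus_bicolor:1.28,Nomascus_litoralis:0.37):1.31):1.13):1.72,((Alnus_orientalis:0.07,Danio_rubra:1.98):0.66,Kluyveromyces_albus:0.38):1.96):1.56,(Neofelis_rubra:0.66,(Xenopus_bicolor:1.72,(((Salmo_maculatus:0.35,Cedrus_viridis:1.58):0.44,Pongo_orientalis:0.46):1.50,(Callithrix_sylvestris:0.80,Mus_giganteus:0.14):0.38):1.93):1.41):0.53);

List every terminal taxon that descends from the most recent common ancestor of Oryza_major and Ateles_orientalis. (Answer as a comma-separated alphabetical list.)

Anas_albus, Ateles_orientalis, Bacillus_tricolor, Capsella_nanus, Culex_viridis, Homo_longipes, Lynx_robustus, Nomascus_litoralis, Oryza_major, Salamandra_minor, Staphylococcus_bicolor

Tracing Oryza_major: it sits inside (Homo_longipes,Oryza_major).
Tracing Ateles_orientalis: it sits inside (Ateles_orientalis,((Bacillus_tricolor,Salamandra_minor),(Culex_viridis,Anas_albus))).
The smallest clade enclosing both is ((Lynx_robustus,(Homo_longipes,Oryza_major)),(((Ateles_orientalis,((Bacillus_tricolor,Salamandra_minor),(Culex_viridis,Anas_albus))),Capsella_nanus),(Staphylococcus_bicolor,Nomascus_litoralis))); the answer is its 11 terminal taxa in alphabetical order.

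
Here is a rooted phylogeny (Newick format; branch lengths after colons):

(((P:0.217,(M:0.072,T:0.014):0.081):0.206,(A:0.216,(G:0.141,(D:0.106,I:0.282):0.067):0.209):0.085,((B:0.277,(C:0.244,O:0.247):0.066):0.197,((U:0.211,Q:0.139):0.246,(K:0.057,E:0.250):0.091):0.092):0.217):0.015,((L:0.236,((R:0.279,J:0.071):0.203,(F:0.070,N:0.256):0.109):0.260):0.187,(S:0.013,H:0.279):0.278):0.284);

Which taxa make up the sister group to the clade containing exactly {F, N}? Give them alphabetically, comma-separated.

The clade containing exactly {F, N} attaches to the tree at the node subtending ((R,J),(F,N)).
The other lineage descending from that same node — the sister group — is (R,J); its 2 tips in alphabetical order are the answer.

J, R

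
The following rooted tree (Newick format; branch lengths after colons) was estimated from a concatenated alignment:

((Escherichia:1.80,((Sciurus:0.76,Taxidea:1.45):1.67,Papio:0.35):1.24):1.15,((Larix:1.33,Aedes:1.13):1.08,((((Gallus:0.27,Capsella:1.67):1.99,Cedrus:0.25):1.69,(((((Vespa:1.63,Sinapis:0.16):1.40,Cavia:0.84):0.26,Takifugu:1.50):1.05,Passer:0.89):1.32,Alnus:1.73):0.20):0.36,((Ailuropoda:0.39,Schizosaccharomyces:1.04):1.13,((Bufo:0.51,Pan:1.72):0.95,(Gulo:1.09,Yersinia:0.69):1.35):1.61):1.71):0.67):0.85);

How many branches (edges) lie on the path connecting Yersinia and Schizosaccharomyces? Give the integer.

5

The MRCA of Yersinia and Schizosaccharomyces is the node subtending ((Ailuropoda,Schizosaccharomyces),((Bufo,Pan),(Gulo,Yersinia))).
From Yersinia up to that node: 3 branches. From Schizosaccharomyces up to the same node: 2 branches. Total: 3 + 2 = 5.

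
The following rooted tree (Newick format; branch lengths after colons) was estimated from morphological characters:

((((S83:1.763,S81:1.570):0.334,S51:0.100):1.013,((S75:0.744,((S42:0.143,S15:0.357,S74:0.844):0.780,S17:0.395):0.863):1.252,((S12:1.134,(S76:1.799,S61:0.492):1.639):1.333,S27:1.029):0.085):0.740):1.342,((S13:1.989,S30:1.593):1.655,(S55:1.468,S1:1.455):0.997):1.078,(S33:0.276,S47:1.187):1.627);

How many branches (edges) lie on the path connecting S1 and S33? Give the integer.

5

The MRCA of S1 and S33 is the root of the tree.
From S1 up to that node: 3 branches. From S33 up to the same node: 2 branches. Total: 3 + 2 = 5.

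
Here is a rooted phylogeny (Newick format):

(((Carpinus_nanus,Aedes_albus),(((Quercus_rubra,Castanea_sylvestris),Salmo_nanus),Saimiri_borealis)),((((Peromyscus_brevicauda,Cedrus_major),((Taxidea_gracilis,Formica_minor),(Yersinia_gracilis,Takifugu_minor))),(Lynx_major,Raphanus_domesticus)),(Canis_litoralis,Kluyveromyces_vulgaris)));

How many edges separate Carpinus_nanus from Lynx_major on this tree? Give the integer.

The MRCA of Carpinus_nanus and Lynx_major is the root of the tree.
From Carpinus_nanus up to that node: 3 branches. From Lynx_major up to the same node: 4 branches. Total: 3 + 4 = 7.

7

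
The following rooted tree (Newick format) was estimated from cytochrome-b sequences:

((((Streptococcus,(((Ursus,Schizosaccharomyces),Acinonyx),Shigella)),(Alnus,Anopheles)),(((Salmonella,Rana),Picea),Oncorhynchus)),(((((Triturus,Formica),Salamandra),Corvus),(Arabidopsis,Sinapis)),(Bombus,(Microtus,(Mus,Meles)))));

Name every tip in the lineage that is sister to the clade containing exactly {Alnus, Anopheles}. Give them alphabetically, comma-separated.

Acinonyx, Schizosaccharomyces, Shigella, Streptococcus, Ursus

The clade containing exactly {Alnus, Anopheles} attaches to the tree at the node subtending ((Streptococcus,(((Ursus,Schizosaccharomyces),Acinonyx),Shigella)),(Alnus,Anopheles)).
The other lineage descending from that same node — the sister group — is (Streptococcus,(((Ursus,Schizosaccharomyces),Acinonyx),Shigella)); its 5 tips in alphabetical order are the answer.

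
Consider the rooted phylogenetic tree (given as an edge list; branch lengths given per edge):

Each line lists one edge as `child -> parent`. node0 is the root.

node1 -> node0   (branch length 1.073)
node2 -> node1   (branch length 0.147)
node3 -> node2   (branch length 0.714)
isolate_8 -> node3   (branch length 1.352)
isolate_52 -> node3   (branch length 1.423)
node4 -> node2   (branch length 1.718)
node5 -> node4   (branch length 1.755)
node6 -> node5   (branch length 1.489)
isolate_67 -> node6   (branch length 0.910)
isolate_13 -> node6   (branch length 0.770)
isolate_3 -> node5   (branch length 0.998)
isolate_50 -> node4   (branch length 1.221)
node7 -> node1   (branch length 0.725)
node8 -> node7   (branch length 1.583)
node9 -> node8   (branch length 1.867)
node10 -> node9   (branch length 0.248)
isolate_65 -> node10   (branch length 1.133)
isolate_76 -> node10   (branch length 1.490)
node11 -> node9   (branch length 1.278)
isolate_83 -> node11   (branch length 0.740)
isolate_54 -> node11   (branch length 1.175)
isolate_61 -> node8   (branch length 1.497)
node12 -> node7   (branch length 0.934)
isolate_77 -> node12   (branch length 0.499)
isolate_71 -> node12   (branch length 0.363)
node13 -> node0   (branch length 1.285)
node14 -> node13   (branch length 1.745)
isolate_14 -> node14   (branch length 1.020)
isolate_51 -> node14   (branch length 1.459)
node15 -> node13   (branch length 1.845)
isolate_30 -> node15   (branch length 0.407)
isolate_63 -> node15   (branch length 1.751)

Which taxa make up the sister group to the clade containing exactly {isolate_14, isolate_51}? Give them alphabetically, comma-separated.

The clade containing exactly {isolate_14, isolate_51} attaches to the tree at the node subtending ((isolate_14,isolate_51),(isolate_30,isolate_63)).
The other lineage descending from that same node — the sister group — is (isolate_30,isolate_63); its 2 tips in alphabetical order are the answer.

isolate_30, isolate_63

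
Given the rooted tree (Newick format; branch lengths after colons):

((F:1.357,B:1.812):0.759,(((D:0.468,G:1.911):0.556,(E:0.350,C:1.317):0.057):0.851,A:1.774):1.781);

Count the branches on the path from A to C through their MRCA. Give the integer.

The MRCA of A and C is the node subtending (((D,G),(E,C)),A).
From A up to that node: 1 branch. From C up to the same node: 3 branches. Total: 1 + 3 = 4.

4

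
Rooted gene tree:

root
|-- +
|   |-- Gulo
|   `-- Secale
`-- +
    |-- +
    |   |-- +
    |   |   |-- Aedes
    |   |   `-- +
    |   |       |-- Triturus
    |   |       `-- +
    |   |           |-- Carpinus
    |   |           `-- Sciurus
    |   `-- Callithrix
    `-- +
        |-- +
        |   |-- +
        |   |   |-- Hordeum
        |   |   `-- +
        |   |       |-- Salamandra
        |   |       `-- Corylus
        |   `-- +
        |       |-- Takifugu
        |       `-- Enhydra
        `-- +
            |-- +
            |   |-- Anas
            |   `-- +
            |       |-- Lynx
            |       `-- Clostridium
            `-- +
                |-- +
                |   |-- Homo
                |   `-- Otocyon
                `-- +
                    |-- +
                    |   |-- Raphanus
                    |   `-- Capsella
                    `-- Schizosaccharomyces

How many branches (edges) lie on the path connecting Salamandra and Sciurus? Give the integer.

10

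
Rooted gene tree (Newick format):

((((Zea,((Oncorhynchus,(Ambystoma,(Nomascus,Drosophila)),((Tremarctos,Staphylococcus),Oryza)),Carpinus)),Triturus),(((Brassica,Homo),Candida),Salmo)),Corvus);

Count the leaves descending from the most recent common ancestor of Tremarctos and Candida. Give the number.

The MRCA of Tremarctos and Candida is the node subtending (((Zea,((Oncorhynchus,(Ambystoma,(Nomascus,Drosophila)),((Tremarctos,Staphylococcus),Oryza)),Carpinus)),Triturus),(((Brassica,Homo),Candida),Salmo)).
That clade contains 14 terminal taxa: Ambystoma, Brassica, Candida, Carpinus, Drosophila, Homo, Nomascus, Oncorhynchus, Oryza, Salmo, Staphylococcus, Tremarctos, Triturus, Zea.

14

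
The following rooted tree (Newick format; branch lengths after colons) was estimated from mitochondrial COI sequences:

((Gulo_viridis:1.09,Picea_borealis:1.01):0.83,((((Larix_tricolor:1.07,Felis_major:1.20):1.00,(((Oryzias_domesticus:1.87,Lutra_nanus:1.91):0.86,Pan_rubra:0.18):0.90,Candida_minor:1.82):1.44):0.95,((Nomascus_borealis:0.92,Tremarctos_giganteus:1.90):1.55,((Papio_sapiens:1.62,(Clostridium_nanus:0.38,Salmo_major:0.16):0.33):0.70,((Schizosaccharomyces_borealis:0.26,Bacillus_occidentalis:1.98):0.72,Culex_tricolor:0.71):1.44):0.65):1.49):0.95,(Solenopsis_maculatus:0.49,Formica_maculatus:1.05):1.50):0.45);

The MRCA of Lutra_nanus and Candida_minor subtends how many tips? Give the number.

4

The MRCA of Lutra_nanus and Candida_minor is the node subtending (((Oryzias_domesticus,Lutra_nanus),Pan_rubra),Candida_minor).
That clade contains 4 terminal taxa: Candida_minor, Lutra_nanus, Oryzias_domesticus, Pan_rubra.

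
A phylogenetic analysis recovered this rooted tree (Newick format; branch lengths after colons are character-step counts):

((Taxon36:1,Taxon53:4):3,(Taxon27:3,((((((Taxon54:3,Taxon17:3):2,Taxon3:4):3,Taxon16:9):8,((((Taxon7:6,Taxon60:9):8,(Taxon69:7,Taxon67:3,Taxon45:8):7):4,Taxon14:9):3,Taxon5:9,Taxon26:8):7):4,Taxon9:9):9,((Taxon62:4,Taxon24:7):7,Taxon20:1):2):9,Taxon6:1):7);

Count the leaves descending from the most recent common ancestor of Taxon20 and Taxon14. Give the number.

16

The MRCA of Taxon20 and Taxon14 is the node subtending ((((((Taxon54,Taxon17),Taxon3),Taxon16),((((Taxon7,Taxon60),(Taxon69,Taxon67,Taxon45)),Taxon14),Taxon5,Taxon26)),Taxon9),((Taxon62,Taxon24),Taxon20)).
That clade contains 16 terminal taxa: Taxon14, Taxon16, Taxon17, Taxon20, Taxon24, Taxon26, Taxon3, Taxon45, Taxon5, Taxon54, Taxon60, Taxon62, Taxon67, Taxon69, Taxon7, Taxon9.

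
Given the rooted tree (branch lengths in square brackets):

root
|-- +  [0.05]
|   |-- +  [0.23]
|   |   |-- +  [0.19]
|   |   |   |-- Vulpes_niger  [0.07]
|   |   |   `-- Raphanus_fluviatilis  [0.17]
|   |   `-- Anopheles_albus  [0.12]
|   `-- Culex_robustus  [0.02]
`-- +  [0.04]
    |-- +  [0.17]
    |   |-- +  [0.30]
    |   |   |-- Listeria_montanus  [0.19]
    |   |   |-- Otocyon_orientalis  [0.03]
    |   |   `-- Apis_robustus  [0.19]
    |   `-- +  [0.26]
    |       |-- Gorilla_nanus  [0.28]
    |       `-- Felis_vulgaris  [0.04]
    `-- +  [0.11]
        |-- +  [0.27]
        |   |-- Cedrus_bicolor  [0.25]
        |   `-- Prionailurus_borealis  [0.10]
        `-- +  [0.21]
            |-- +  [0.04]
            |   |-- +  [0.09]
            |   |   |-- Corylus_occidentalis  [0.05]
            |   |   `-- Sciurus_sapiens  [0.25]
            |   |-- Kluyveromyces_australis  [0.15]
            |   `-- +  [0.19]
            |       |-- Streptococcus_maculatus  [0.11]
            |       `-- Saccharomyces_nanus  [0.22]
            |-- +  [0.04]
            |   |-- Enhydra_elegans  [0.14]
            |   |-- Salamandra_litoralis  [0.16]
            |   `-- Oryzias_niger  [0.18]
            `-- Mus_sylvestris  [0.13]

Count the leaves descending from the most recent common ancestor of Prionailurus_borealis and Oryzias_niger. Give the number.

11

The MRCA of Prionailurus_borealis and Oryzias_niger is the node subtending ((Cedrus_bicolor,Prionailurus_borealis),(((Corylus_occidentalis,Sciurus_sapiens),Kluyveromyces_australis,(Streptococcus_maculatus,Saccharomyces_nanus)),(Enhydra_elegans,Salamandra_litoralis,Oryzias_niger),Mus_sylvestris)).
That clade contains 11 terminal taxa: Cedrus_bicolor, Corylus_occidentalis, Enhydra_elegans, Kluyveromyces_australis, Mus_sylvestris, Oryzias_niger, Prionailurus_borealis, Saccharomyces_nanus, Salamandra_litoralis, Sciurus_sapiens, Streptococcus_maculatus.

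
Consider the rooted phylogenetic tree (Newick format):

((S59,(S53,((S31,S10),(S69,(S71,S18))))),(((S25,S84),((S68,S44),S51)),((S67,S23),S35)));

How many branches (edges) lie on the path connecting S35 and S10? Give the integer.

8

The MRCA of S35 and S10 is the root of the tree.
From S35 up to that node: 3 branches. From S10 up to the same node: 5 branches. Total: 3 + 5 = 8.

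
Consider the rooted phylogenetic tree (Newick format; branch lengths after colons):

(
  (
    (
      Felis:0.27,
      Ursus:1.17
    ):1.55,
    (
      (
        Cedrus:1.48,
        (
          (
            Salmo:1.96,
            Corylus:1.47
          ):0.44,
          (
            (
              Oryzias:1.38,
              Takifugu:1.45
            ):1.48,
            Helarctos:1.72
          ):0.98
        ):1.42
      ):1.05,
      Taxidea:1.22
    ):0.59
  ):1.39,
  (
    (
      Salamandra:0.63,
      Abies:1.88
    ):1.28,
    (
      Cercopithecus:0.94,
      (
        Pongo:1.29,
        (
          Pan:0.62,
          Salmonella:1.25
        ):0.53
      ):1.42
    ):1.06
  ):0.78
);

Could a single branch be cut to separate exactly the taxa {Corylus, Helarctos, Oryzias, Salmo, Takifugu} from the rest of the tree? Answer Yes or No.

Yes

The most recent common ancestor of these taxa subtends ((Salmo,Corylus),((Oryzias,Takifugu),Helarctos)).
That clade has exactly 5 tips — every listed taxon and nothing else — so the group is monophyletic.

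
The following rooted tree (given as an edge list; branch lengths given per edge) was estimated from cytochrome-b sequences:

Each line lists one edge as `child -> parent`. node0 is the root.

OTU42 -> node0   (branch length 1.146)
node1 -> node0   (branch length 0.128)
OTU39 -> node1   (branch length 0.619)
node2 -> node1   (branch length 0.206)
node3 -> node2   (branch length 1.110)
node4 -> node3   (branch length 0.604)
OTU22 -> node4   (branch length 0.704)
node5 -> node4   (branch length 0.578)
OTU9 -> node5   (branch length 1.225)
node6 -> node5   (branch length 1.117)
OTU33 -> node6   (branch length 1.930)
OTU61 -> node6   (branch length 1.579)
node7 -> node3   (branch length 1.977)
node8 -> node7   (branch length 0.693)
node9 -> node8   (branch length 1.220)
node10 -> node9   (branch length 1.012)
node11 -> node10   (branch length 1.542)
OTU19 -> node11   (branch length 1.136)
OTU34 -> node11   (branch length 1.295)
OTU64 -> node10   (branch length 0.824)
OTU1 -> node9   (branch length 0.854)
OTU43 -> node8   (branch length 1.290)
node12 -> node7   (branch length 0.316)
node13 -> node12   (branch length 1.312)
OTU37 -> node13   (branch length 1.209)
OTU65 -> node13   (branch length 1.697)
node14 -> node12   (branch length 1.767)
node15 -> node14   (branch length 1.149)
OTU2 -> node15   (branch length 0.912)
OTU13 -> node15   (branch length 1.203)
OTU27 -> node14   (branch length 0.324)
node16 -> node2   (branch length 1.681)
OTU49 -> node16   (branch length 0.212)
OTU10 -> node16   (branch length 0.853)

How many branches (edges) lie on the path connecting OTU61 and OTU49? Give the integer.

The MRCA of OTU61 and OTU49 is the node subtending (((OTU22,(OTU9,(OTU33,OTU61))),(((((OTU19,OTU34),OTU64),OTU1),OTU43),((OTU37,OTU65),((OTU2,OTU13),OTU27)))),(OTU49,OTU10)).
From OTU61 up to that node: 5 branches. From OTU49 up to the same node: 2 branches. Total: 5 + 2 = 7.

7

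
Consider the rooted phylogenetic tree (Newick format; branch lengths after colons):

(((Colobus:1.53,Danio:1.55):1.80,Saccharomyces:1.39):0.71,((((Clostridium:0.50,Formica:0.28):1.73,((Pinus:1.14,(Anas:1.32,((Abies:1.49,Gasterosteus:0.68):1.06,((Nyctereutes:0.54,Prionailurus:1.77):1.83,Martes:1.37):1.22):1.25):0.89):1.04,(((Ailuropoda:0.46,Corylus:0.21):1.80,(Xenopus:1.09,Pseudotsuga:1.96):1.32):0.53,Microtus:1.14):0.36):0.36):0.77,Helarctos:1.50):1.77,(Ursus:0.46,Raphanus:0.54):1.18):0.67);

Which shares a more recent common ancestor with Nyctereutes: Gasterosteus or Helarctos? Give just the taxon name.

The MRCA of Nyctereutes and Gasterosteus subtends ((Abies,Gasterosteus),((Nyctereutes,Prionailurus),Martes)) (5 taxa).
The MRCA of Nyctereutes and Helarctos subtends (((Clostridium,Formica),((Pinus,(Anas,((Abies,Gasterosteus),((Nyctereutes,Prionailurus),Martes)))),(((Ailuropoda,Corylus),(Xenopus,Pseudotsuga)),Microtus))),Helarctos) (15 taxa).
The first is nested inside the second, so Nyctereutes shares a more recent common ancestor with Gasterosteus.

Gasterosteus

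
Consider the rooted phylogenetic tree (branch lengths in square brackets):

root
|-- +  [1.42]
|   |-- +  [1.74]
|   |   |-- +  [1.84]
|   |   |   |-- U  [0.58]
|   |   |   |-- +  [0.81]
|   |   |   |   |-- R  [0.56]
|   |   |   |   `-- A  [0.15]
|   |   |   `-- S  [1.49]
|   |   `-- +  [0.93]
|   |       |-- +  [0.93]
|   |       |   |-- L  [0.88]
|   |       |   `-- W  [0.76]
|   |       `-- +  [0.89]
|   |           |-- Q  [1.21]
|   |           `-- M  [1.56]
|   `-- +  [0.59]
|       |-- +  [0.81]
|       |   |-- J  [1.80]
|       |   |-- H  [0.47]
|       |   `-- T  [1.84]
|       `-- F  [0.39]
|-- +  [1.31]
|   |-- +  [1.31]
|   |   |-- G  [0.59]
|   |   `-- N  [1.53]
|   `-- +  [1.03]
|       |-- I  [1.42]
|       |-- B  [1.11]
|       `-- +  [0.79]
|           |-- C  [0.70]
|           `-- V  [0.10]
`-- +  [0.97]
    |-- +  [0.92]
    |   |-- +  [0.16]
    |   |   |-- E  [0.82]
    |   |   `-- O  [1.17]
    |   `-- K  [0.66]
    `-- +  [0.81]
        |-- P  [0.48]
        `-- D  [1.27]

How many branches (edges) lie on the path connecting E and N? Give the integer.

The MRCA of E and N is the root of the tree.
From E up to that node: 4 branches. From N up to the same node: 3 branches. Total: 4 + 3 = 7.

7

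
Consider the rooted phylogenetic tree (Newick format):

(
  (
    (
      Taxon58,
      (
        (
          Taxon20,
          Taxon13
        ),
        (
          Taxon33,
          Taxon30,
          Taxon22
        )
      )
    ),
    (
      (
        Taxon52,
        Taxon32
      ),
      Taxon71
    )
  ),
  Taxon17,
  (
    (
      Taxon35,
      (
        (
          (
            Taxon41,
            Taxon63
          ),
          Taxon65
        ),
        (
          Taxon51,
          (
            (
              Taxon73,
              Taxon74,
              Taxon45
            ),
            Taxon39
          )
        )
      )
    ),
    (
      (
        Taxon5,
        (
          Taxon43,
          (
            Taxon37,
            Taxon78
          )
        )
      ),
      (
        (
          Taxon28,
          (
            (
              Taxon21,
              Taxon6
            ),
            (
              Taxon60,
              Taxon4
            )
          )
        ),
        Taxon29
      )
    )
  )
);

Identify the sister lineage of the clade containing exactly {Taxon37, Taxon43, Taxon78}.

The clade containing exactly {Taxon37, Taxon43, Taxon78} attaches to the tree at the node subtending (Taxon5,(Taxon43,(Taxon37,Taxon78))).
The other lineage descending from that same node — the sister group — is the single tip Taxon5.

Taxon5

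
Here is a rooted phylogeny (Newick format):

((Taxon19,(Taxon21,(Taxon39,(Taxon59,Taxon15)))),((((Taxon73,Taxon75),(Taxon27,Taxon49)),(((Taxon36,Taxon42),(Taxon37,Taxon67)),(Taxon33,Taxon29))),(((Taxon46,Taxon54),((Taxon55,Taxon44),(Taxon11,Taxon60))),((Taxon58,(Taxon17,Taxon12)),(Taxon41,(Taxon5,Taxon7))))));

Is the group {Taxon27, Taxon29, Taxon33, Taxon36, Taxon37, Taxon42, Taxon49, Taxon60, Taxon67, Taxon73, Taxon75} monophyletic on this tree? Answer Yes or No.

The MRCA of the listed taxa subtends ((((Taxon73,Taxon75),(Taxon27,Taxon49)),(((Taxon36,Taxon42),(Taxon37,Taxon67)),(Taxon33,Taxon29))),(((Taxon46,Taxon54),((Taxon55,Taxon44),(Taxon11,Taxon60))),((Taxon58,(Taxon17,Taxon12)),(Taxon41,(Taxon5,Taxon7))))).
That clade also contains Taxon11, Taxon12, Taxon17, Taxon41, Taxon44, Taxon46, Taxon5, Taxon54, Taxon55, Taxon58, Taxon7, which are not in the proposed group, so the group is not monophyletic.

No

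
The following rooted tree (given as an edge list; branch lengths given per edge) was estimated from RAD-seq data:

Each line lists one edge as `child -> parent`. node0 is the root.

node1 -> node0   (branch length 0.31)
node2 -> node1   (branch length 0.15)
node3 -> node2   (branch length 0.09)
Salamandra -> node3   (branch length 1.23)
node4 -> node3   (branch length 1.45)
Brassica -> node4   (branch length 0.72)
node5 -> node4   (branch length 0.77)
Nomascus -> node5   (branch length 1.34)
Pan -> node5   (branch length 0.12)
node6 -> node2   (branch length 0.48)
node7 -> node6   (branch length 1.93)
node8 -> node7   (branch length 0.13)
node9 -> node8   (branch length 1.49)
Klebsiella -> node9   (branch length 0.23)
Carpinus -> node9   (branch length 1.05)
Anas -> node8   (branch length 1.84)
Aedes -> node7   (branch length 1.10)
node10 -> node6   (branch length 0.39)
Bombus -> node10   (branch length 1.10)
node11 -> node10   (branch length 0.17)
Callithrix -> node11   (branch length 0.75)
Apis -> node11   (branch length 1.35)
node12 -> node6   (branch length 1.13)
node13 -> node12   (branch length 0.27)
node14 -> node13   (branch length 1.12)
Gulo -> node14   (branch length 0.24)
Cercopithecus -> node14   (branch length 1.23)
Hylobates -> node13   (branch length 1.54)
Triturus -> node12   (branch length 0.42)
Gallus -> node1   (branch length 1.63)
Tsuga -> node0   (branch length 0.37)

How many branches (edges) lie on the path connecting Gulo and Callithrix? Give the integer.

7

The MRCA of Gulo and Callithrix is the node subtending ((((Klebsiella,Carpinus),Anas),Aedes),(Bombus,(Callithrix,Apis)),(((Gulo,Cercopithecus),Hylobates),Triturus)).
From Gulo up to that node: 4 branches. From Callithrix up to the same node: 3 branches. Total: 4 + 3 = 7.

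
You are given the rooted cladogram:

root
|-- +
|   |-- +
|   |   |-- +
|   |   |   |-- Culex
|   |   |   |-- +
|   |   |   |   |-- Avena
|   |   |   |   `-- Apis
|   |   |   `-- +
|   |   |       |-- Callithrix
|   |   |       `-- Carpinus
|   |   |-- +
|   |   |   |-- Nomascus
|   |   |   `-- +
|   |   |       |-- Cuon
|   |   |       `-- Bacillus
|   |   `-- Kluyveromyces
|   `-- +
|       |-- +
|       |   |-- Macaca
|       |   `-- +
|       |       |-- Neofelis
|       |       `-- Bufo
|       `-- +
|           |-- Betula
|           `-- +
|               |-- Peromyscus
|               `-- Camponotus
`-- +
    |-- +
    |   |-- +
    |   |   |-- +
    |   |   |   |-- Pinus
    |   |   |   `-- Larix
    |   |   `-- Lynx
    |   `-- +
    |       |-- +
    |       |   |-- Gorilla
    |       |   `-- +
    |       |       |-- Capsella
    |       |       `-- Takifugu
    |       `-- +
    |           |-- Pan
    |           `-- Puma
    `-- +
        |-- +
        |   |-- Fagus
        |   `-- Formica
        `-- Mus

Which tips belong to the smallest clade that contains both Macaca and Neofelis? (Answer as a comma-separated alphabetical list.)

Bufo, Macaca, Neofelis

Tracing Macaca: it sits inside (Macaca,(Neofelis,Bufo)).
Tracing Neofelis: it sits inside (Neofelis,Bufo).
The smallest clade enclosing both is (Macaca,(Neofelis,Bufo)); the answer is its 3 terminal taxa in alphabetical order.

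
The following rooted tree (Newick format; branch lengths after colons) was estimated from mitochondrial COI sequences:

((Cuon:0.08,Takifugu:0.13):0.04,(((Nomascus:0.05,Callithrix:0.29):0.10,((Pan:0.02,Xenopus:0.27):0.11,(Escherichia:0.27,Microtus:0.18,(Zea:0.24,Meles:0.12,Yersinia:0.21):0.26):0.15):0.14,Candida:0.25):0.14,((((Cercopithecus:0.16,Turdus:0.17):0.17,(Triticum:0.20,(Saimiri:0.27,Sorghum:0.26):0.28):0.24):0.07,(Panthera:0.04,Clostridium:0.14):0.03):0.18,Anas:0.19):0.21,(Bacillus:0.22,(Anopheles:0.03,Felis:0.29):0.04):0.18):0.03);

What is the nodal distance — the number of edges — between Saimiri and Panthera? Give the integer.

6

The MRCA of Saimiri and Panthera is the node subtending (((Cercopithecus,Turdus),(Triticum,(Saimiri,Sorghum))),(Panthera,Clostridium)).
From Saimiri up to that node: 4 branches. From Panthera up to the same node: 2 branches. Total: 4 + 2 = 6.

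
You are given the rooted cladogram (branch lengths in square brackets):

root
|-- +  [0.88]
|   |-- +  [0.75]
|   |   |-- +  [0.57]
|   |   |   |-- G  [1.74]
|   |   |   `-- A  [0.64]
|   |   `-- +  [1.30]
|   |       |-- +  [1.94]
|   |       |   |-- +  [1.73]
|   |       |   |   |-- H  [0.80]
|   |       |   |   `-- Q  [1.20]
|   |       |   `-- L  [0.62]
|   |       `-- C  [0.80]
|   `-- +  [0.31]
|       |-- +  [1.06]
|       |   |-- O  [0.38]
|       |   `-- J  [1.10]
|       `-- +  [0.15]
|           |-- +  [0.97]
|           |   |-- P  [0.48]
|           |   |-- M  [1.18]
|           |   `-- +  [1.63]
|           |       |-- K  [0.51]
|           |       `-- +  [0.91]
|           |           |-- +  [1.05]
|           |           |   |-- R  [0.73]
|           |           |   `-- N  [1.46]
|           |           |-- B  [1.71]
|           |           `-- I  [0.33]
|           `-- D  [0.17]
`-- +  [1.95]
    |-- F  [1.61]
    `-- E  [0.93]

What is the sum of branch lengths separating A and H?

The path runs A → … → MRCA → … → H; the MRCA is the node subtending ((G,A),(((H,Q),L),C)).
Branch lengths along that path: 0.64 + 0.57 + 1.30 + 1.94 + 1.73 + 0.80 = 6.98.

6.98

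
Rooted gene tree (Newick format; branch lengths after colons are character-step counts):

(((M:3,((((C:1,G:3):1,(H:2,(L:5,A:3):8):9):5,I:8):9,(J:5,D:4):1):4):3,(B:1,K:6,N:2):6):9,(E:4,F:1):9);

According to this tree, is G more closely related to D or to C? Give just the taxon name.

C

The MRCA of G and C subtends (C,G) (2 taxa).
The MRCA of G and D subtends ((((C,G),(H,(L,A))),I),(J,D)) (8 taxa).
The first is nested inside the second, so G shares a more recent common ancestor with C.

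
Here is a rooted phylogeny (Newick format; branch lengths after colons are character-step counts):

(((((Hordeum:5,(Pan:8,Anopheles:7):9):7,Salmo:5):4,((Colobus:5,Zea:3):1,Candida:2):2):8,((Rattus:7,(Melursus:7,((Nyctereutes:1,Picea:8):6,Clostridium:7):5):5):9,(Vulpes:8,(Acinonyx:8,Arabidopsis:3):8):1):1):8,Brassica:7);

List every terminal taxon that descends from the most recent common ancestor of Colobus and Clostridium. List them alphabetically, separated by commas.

Tracing Colobus: it sits inside (Colobus,Zea).
Tracing Clostridium: it sits inside ((Nyctereutes,Picea),Clostridium).
The smallest clade enclosing both is ((((Hordeum,(Pan,Anopheles)),Salmo),((Colobus,Zea),Candida)),((Rattus,(Melursus,((Nyctereutes,Picea),Clostridium))),(Vulpes,(Acinonyx,Arabidopsis)))); the answer is its 15 terminal taxa in alphabetical order.

Acinonyx, Anopheles, Arabidopsis, Candida, Clostridium, Colobus, Hordeum, Melursus, Nyctereutes, Pan, Picea, Rattus, Salmo, Vulpes, Zea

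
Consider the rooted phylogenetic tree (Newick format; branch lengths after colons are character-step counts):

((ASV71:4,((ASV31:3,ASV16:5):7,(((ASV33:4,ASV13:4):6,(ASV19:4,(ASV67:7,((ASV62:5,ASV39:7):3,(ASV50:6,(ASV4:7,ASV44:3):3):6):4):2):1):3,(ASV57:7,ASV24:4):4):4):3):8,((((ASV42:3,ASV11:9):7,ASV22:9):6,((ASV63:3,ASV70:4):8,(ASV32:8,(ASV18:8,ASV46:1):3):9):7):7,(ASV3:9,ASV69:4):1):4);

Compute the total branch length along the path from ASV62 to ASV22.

59

The path runs ASV62 → … → MRCA → … → ASV22; the MRCA is the root of the tree.
Branch lengths along that path: 5 + 3 + 4 + 2 + 1 + 3 + 4 + 3 + 8 + 4 + 7 + 6 + 9 = 59.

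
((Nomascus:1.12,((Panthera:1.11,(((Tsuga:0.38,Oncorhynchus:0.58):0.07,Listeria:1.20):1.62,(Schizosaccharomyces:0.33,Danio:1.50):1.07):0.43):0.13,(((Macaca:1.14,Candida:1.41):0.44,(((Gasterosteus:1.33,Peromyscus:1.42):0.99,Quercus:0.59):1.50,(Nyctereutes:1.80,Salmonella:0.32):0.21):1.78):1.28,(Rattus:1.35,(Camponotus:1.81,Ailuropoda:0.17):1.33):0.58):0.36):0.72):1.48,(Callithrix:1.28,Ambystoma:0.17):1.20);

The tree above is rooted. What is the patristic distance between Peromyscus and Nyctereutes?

The path runs Peromyscus → … → MRCA → … → Nyctereutes; the MRCA is the node subtending (((Gasterosteus,Peromyscus),Quercus),(Nyctereutes,Salmonella)).
Branch lengths along that path: 1.42 + 0.99 + 1.50 + 0.21 + 1.80 = 5.92.

5.92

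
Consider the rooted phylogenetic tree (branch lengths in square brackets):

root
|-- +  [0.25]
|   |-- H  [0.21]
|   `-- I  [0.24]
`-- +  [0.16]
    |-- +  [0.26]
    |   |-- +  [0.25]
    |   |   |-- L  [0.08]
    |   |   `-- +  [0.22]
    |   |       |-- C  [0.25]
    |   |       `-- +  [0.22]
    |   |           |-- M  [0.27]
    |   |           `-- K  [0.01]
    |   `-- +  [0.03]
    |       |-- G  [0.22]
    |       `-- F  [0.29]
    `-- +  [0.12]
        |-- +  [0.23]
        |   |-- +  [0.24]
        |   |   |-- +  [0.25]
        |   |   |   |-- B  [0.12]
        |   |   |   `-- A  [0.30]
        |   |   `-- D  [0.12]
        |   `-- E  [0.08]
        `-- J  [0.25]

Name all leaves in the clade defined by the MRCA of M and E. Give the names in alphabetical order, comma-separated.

A, B, C, D, E, F, G, J, K, L, M

Tracing M: it sits inside (M,K).
Tracing E: it sits inside (((B,A),D),E).
The smallest clade enclosing both is (((L,(C,(M,K))),(G,F)),((((B,A),D),E),J)); the answer is its 11 terminal taxa in alphabetical order.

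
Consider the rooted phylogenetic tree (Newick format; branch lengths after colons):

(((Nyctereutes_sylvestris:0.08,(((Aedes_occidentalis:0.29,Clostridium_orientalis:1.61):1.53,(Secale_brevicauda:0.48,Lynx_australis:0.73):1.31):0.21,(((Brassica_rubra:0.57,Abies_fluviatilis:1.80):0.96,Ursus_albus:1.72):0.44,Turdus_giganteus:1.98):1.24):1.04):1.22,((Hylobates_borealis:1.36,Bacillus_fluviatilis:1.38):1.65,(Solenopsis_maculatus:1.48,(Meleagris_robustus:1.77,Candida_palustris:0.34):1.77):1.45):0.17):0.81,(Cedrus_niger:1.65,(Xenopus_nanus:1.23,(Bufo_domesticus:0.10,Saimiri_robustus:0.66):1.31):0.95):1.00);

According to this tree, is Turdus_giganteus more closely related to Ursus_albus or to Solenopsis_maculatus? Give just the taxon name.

Ursus_albus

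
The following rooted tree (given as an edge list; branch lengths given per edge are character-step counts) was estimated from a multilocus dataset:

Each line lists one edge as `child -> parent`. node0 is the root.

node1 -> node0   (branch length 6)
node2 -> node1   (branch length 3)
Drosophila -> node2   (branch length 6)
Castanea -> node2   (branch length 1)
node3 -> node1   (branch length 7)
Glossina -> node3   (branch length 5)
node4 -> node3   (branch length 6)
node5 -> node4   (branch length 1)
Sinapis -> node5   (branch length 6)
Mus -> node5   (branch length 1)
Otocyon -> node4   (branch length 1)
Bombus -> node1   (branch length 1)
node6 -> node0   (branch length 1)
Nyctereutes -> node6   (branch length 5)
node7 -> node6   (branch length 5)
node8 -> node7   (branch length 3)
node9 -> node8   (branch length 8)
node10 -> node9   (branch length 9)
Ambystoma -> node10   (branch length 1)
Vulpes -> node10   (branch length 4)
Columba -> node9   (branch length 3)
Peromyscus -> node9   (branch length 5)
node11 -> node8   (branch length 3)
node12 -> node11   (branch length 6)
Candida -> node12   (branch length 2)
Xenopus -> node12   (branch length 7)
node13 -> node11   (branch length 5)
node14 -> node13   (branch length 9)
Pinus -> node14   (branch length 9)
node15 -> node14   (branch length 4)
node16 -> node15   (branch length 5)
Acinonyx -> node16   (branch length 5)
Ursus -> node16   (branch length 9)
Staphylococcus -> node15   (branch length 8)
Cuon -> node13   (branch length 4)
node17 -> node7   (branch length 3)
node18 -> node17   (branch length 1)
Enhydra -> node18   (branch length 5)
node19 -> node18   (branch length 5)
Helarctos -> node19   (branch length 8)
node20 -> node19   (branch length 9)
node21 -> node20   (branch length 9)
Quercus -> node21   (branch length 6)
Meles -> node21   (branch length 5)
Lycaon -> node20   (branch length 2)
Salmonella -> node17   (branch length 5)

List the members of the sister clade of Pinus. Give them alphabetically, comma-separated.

Acinonyx, Staphylococcus, Ursus

Pinus attaches to the tree at the node subtending (Pinus,((Acinonyx,Ursus),Staphylococcus)).
The other lineage descending from that same node — the sister group — is ((Acinonyx,Ursus),Staphylococcus); its 3 tips in alphabetical order are the answer.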